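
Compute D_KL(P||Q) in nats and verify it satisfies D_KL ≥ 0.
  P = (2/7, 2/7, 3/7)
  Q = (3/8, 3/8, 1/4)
0.0756 nats

KL divergence satisfies the Gibbs inequality: D_KL(P||Q) ≥ 0 for all distributions P, Q.

D_KL(P||Q) = Σ p(x) log(p(x)/q(x))
Term by term:
  x=0: 2/7 × log_e[(2/7)/(3/8)] = -0.0777
  x=1: 2/7 × log_e[(2/7)/(3/8)] = -0.0777
  x=2: 3/7 × log_e[(3/7)/(1/4)] = 0.2310
D_KL(P||Q) = 0.0756 nats

D_KL(P||Q) = 0.0756 ≥ 0 ✓

This non-negativity is a fundamental property: relative entropy cannot be negative because it measures how different Q is from P.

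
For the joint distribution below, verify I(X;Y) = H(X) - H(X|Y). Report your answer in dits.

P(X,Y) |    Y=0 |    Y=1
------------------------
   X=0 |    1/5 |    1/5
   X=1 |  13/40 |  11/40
I(X;Y) = 0.0004 dits

Mutual information has multiple equivalent forms:
- I(X;Y) = H(X) - H(X|Y)
- I(X;Y) = H(Y) - H(Y|X)
- I(X;Y) = H(X) + H(Y) - H(X,Y)

Computing all quantities:
H(X) = 0.2923, H(Y) = 0.3005, H(X,Y) = 0.5924
H(X|Y) = 0.2919, H(Y|X) = 0.3001

Verification:
H(X) - H(X|Y) = 0.2923 - 0.2919 = 0.0004
H(Y) - H(Y|X) = 0.3005 - 0.3001 = 0.0004
H(X) + H(Y) - H(X,Y) = 0.2923 + 0.3005 - 0.5924 = 0.0004

All forms give I(X;Y) = 0.0004 dits. ✓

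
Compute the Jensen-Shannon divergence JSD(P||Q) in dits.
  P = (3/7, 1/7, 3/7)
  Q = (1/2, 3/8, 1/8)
0.0314 dits

Jensen-Shannon divergence is:
JSD(P||Q) = 0.5 × D_KL(P||M) + 0.5 × D_KL(Q||M)
where M = 0.5 × (P + Q) is the mixture distribution.

M = 0.5 × (3/7, 1/7, 3/7) + 0.5 × (1/2, 3/8, 1/8) = (13/28, 0.258929, 0.276786)

D_KL(P||M) = 0.0296 dits
D_KL(Q||M) = 0.0333 dits

JSD(P||Q) = 0.5 × 0.0296 + 0.5 × 0.0333 = 0.0314 dits

Unlike KL divergence, JSD is symmetric and bounded: 0 ≤ JSD ≤ log(2).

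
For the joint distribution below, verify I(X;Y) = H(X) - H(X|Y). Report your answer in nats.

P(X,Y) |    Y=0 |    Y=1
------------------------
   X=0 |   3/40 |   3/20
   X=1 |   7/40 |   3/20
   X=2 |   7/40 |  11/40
I(X;Y) = 0.0136 nats

Mutual information has multiple equivalent forms:
- I(X;Y) = H(X) - H(X|Y)
- I(X;Y) = H(Y) - H(Y|X)
- I(X;Y) = H(X) + H(Y) - H(X,Y)

Computing all quantities:
H(X) = 1.0602, H(Y) = 0.6819, H(X,Y) = 1.7285
H(X|Y) = 1.0466, H(Y|X) = 0.6682

Verification:
H(X) - H(X|Y) = 1.0602 - 1.0466 = 0.0136
H(Y) - H(Y|X) = 0.6819 - 0.6682 = 0.0136
H(X) + H(Y) - H(X,Y) = 1.0602 + 0.6819 - 1.7285 = 0.0136

All forms give I(X;Y) = 0.0136 nats. ✓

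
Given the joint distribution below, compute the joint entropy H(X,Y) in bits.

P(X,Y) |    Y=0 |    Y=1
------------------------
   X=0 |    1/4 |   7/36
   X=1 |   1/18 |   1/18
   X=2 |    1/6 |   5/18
2.3669 bits

Joint entropy is H(X,Y) = -Σ_{x,y} p(x,y) log p(x,y).

Summing over all non-zero entries:
H(X,Y) = -[1/4·log_2(1/4) + 7/36·log_2(7/36) + 1/18·log_2(1/18) + 1/18·log_2(1/18) + 1/6·log_2(1/6) + 5/18·log_2(5/18)]
H(X,Y) = 2.3669 bits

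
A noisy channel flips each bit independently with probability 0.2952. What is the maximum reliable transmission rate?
0.1247 bits

For a binary symmetric channel (BSC) with error probability p:
Capacity C = 1 - H(p) bits per symbol

where H(p) = -p log₂(p) - (1-p) log₂(1-p) is the binary entropy function.

H(0.2952) = 0.8753 bits
C = 1 - 0.8753 = 0.1247 bits per symbol

This means we can reliably transmit up to 0.1247 bits of information per channel use.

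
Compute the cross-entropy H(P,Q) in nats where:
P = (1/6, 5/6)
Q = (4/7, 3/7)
0.7994 nats

Cross-entropy: H(P,Q) = -Σ p(x) log q(x)

Alternatively: H(P,Q) = H(P) + D_KL(P||Q)
H(P) = 0.4506 nats
D_KL(P||Q) = 0.3488 nats

H(P,Q) = 0.4506 + 0.3488 = 0.7994 nats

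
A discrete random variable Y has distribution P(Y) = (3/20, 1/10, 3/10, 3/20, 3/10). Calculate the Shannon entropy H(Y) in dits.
0.6609 dits

Shannon entropy is H(X) = -Σ p(x) log p(x).

For P = (3/20, 1/10, 3/10, 3/20, 3/10):
H = -3/20 × log_10(3/20) -1/10 × log_10(1/10) -3/10 × log_10(3/10) -3/20 × log_10(3/20) -3/10 × log_10(3/10)
H = 0.6609 dits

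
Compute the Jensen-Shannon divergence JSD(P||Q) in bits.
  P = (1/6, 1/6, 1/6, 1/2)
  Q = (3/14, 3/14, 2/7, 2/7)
0.0371 bits

Jensen-Shannon divergence is:
JSD(P||Q) = 0.5 × D_KL(P||M) + 0.5 × D_KL(Q||M)
where M = 0.5 × (P + Q) is the mixture distribution.

M = 0.5 × (1/6, 1/6, 1/6, 1/2) + 0.5 × (3/14, 3/14, 2/7, 2/7) = (4/21, 4/21, 0.22619, 11/28)

D_KL(P||M) = 0.0363 bits
D_KL(Q||M) = 0.0379 bits

JSD(P||Q) = 0.5 × 0.0363 + 0.5 × 0.0379 = 0.0371 bits

Unlike KL divergence, JSD is symmetric and bounded: 0 ≤ JSD ≤ log(2).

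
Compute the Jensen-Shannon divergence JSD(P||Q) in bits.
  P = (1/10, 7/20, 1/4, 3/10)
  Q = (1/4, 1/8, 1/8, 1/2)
0.0975 bits

Jensen-Shannon divergence is:
JSD(P||Q) = 0.5 × D_KL(P||M) + 0.5 × D_KL(Q||M)
where M = 0.5 × (P + Q) is the mixture distribution.

M = 0.5 × (1/10, 7/20, 1/4, 3/10) + 0.5 × (1/4, 1/8, 1/8, 1/2) = (7/40, 0.2375, 3/16, 2/5)

D_KL(P||M) = 0.0943 bits
D_KL(Q||M) = 0.1007 bits

JSD(P||Q) = 0.5 × 0.0943 + 0.5 × 0.1007 = 0.0975 bits

Unlike KL divergence, JSD is symmetric and bounded: 0 ≤ JSD ≤ log(2).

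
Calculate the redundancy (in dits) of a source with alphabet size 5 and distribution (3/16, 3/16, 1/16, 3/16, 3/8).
0.0550 dits

Redundancy measures how far a source is from maximum entropy:
R = H_max - H(X)

Maximum entropy for 5 symbols: H_max = log_10(5) = 0.6990 dits
Actual entropy: H(X) = 0.6439 dits
Redundancy: R = 0.6990 - 0.6439 = 0.0550 dits

This redundancy represents potential for compression: the source could be compressed by 0.0550 dits per symbol.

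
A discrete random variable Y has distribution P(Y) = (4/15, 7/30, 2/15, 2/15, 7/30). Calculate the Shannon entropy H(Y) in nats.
1.5689 nats

Shannon entropy is H(X) = -Σ p(x) log p(x).

For P = (4/15, 7/30, 2/15, 2/15, 7/30):
H = -4/15 × log_e(4/15) -7/30 × log_e(7/30) -2/15 × log_e(2/15) -2/15 × log_e(2/15) -7/30 × log_e(7/30)
H = 1.5689 nats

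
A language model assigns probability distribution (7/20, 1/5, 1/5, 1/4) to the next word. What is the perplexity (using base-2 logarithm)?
3.8876

Perplexity is 2^H (or exp(H) for natural log).

First, H = -Σ p log p = 1.9589 bits
Perplexity = 2^1.9589 = 3.8876

Interpretation: The model's uncertainty is equivalent to choosing uniformly among 3.9 options.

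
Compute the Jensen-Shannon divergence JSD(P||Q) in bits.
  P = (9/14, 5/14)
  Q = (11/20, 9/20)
0.0065 bits

Jensen-Shannon divergence is:
JSD(P||Q) = 0.5 × D_KL(P||M) + 0.5 × D_KL(Q||M)
where M = 0.5 × (P + Q) is the mixture distribution.

M = 0.5 × (9/14, 5/14) + 0.5 × (11/20, 9/20) = (0.596429, 0.403571)

D_KL(P||M) = 0.0066 bits
D_KL(Q||M) = 0.0064 bits

JSD(P||Q) = 0.5 × 0.0066 + 0.5 × 0.0064 = 0.0065 bits

Unlike KL divergence, JSD is symmetric and bounded: 0 ≤ JSD ≤ log(2).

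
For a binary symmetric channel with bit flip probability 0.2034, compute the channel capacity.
0.2713 bits

For a binary symmetric channel (BSC) with error probability p:
Capacity C = 1 - H(p) bits per symbol

where H(p) = -p log₂(p) - (1-p) log₂(1-p) is the binary entropy function.

H(0.2034) = 0.7287 bits
C = 1 - 0.7287 = 0.2713 bits per symbol

This means we can reliably transmit up to 0.2713 bits of information per channel use.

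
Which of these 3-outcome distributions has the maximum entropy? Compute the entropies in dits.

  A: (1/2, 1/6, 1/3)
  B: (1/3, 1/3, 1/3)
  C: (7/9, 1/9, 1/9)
B

For a discrete distribution over n outcomes, entropy is maximized by the uniform distribution.

Computing entropies:
H(A) = 0.4392 dits
H(B) = 0.4771 dits
H(C) = 0.2969 dits

The uniform distribution (where all probabilities equal 1/3) achieves the maximum entropy of log_10(3) = 0.4771 dits.

Distribution B has the highest entropy.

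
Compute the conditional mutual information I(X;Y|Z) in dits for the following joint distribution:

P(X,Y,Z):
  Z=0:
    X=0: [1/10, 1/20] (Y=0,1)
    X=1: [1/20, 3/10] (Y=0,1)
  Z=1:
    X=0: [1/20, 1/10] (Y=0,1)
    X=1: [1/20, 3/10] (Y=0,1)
0.0337 dits

Conditional mutual information: I(X;Y|Z) = H(X|Z) + H(Y|Z) - H(X,Y|Z)

H(Z) = 0.3010
H(X,Z) = 0.5663 → H(X|Z) = 0.2653
H(Y,Z) = 0.5423 → H(Y|Z) = 0.2413
H(X,Y,Z) = 0.7739 → H(X,Y|Z) = 0.4729

I(X;Y|Z) = 0.2653 + 0.2413 - 0.4729 = 0.0337 dits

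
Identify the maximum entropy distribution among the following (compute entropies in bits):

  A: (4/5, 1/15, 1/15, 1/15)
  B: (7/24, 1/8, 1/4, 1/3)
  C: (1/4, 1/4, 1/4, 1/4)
C

For a discrete distribution over n outcomes, entropy is maximized by the uniform distribution.

Computing entropies:
H(A) = 1.0389 bits
H(B) = 1.9218 bits
H(C) = 2.0000 bits

The uniform distribution (where all probabilities equal 1/4) achieves the maximum entropy of log_2(4) = 2.0000 bits.

Distribution C has the highest entropy.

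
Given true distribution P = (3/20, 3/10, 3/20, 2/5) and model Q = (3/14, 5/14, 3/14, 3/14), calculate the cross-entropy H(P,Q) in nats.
1.3872 nats

Cross-entropy: H(P,Q) = -Σ p(x) log q(x)

Alternatively: H(P,Q) = H(P) + D_KL(P||Q)
H(P) = 1.2968 nats
D_KL(P||Q) = 0.0904 nats

H(P,Q) = 1.2968 + 0.0904 = 1.3872 nats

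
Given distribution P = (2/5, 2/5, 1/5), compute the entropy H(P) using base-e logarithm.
1.0549 nats

Shannon entropy is H(X) = -Σ p(x) log p(x).

For P = (2/5, 2/5, 1/5):
H = -2/5 × log_e(2/5) -2/5 × log_e(2/5) -1/5 × log_e(1/5)
H = 1.0549 nats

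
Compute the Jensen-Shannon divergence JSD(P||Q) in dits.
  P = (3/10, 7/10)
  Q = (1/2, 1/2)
0.0091 dits

Jensen-Shannon divergence is:
JSD(P||Q) = 0.5 × D_KL(P||M) + 0.5 × D_KL(Q||M)
where M = 0.5 × (P + Q) is the mixture distribution.

M = 0.5 × (3/10, 7/10) + 0.5 × (1/2, 1/2) = (2/5, 3/5)

D_KL(P||M) = 0.0094 dits
D_KL(Q||M) = 0.0089 dits

JSD(P||Q) = 0.5 × 0.0094 + 0.5 × 0.0089 = 0.0091 dits

Unlike KL divergence, JSD is symmetric and bounded: 0 ≤ JSD ≤ log(2).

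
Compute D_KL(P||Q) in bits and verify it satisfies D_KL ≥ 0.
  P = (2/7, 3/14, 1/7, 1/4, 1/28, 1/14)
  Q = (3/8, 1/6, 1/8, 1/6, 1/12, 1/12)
0.0798 bits

KL divergence satisfies the Gibbs inequality: D_KL(P||Q) ≥ 0 for all distributions P, Q.

D_KL(P||Q) = Σ p(x) log(p(x)/q(x))
Term by term:
  x=0: 2/7 × log_2[(2/7)/(3/8)] = -0.1121
  x=1: 3/14 × log_2[(3/14)/(1/6)] = 0.0777
  x=2: 1/7 × log_2[(1/7)/(1/8)] = 0.0275
  x=3: 1/4 × log_2[(1/4)/(1/6)] = 0.1462
  x=4: 1/28 × log_2[(1/28)/(1/12)] = -0.0437
  x=5: 1/14 × log_2[(1/14)/(1/12)] = -0.0159
D_KL(P||Q) = 0.0798 bits

D_KL(P||Q) = 0.0798 ≥ 0 ✓

This non-negativity is a fundamental property: relative entropy cannot be negative because it measures how different Q is from P.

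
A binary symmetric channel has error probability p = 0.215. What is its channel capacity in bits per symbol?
0.2491 bits

For a binary symmetric channel (BSC) with error probability p:
Capacity C = 1 - H(p) bits per symbol

where H(p) = -p log₂(p) - (1-p) log₂(1-p) is the binary entropy function.

H(0.215) = 0.7509 bits
C = 1 - 0.7509 = 0.2491 bits per symbol

This means we can reliably transmit up to 0.2491 bits of information per channel use.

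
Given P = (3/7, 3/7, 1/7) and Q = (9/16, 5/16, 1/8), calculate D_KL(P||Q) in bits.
0.0547 bits

KL divergence: D_KL(P||Q) = Σ p(x) log(p(x)/q(x))

Computing term by term:
  x=0: 3/7 × log_2[(3/7)/(9/16)] = 3/7 × -0.3923 = -0.1681
  x=1: 3/7 × log_2[(3/7)/(5/16)] = 3/7 × 0.4557 = 0.1953
  x=2: 1/7 × log_2[(1/7)/(1/8)] = 1/7 × 0.1926 = 0.0275

D_KL(P||Q) = 0.0547 bits

Note: KL divergence is always non-negative and equals 0 iff P = Q.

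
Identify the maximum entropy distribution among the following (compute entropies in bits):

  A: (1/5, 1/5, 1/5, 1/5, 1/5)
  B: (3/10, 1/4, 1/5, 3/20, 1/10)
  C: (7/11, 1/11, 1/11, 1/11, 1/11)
A

For a discrete distribution over n outcomes, entropy is maximized by the uniform distribution.

Computing entropies:
H(A) = 2.3219 bits
H(B) = 2.2282 bits
H(C) = 1.6729 bits

The uniform distribution (where all probabilities equal 1/5) achieves the maximum entropy of log_2(5) = 2.3219 bits.

Distribution A has the highest entropy.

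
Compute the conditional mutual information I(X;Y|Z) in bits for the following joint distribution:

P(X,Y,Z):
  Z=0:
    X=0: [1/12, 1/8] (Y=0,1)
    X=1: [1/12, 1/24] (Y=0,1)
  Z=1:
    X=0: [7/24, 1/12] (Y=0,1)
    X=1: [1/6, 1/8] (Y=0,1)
0.0397 bits

Conditional mutual information: I(X;Y|Z) = H(X|Z) + H(Y|Z) - H(X,Y|Z)

H(Z) = 0.9183
H(X,Z) = 1.8956 → H(X|Z) = 0.9773
H(Y,Z) = 1.8490 → H(Y|Z) = 0.9307
H(X,Y,Z) = 2.7866 → H(X,Y|Z) = 1.8683

I(X;Y|Z) = 0.9773 + 0.9307 - 1.8683 = 0.0397 bits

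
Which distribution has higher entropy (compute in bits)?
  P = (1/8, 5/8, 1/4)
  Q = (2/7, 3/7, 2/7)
Q

Computing entropies in bits:
H(P) = 1.2988
H(Q) = 1.5567

Distribution Q has higher entropy.

Intuition: The distribution closer to uniform (more spread out) has higher entropy.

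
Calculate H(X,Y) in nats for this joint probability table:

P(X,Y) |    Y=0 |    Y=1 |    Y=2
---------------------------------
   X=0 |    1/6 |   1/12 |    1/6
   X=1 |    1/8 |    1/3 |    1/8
1.6904 nats

Joint entropy is H(X,Y) = -Σ_{x,y} p(x,y) log p(x,y).

Summing over all non-zero entries:
H(X,Y) = -[1/6·log_e(1/6) + 1/12·log_e(1/12) + 1/6·log_e(1/6) + 1/8·log_e(1/8) + 1/3·log_e(1/3) + 1/8·log_e(1/8)]
H(X,Y) = 1.6904 nats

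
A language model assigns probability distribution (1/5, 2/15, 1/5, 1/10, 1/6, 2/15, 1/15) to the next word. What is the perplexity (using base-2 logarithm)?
6.6227

Perplexity is 2^H (or exp(H) for natural log).

First, H = -Σ p log p = 2.7274 bits
Perplexity = 2^2.7274 = 6.6227

Interpretation: The model's uncertainty is equivalent to choosing uniformly among 6.6 options.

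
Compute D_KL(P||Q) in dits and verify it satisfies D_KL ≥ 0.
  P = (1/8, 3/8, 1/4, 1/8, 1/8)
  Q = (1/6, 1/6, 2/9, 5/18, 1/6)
0.0703 dits

KL divergence satisfies the Gibbs inequality: D_KL(P||Q) ≥ 0 for all distributions P, Q.

D_KL(P||Q) = Σ p(x) log(p(x)/q(x))
Term by term:
  x=0: 1/8 × log_10[(1/8)/(1/6)] = -0.0156
  x=1: 3/8 × log_10[(3/8)/(1/6)] = 0.1321
  x=2: 1/4 × log_10[(1/4)/(2/9)] = 0.0128
  x=3: 1/8 × log_10[(1/8)/(5/18)] = -0.0433
  x=4: 1/8 × log_10[(1/8)/(1/6)] = -0.0156
D_KL(P||Q) = 0.0703 dits

D_KL(P||Q) = 0.0703 ≥ 0 ✓

This non-negativity is a fundamental property: relative entropy cannot be negative because it measures how different Q is from P.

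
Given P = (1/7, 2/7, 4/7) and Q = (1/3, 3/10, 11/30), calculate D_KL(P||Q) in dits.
0.0515 dits

KL divergence: D_KL(P||Q) = Σ p(x) log(p(x)/q(x))

Computing term by term:
  x=0: 1/7 × log_10[(1/7)/(1/3)] = 1/7 × -0.3680 = -0.0526
  x=1: 2/7 × log_10[(2/7)/(3/10)] = 2/7 × -0.0212 = -0.0061
  x=2: 4/7 × log_10[(4/7)/(11/30)] = 4/7 × 0.1927 = 0.1101

D_KL(P||Q) = 0.0515 dits

Note: KL divergence is always non-negative and equals 0 iff P = Q.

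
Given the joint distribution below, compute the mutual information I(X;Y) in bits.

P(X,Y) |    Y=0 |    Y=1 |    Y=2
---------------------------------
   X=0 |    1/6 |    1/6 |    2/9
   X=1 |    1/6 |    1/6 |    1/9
0.0183 bits

Mutual information: I(X;Y) = H(X) + H(Y) - H(X,Y)

Marginals:
P(X) = (5/9, 4/9), H(X) = 0.9911 bits
P(Y) = (1/3, 1/3, 1/3), H(Y) = 1.5850 bits

Joint entropy: H(X,Y) = 2.5577 bits

I(X;Y) = 0.9911 + 1.5850 - 2.5577 = 0.0183 bits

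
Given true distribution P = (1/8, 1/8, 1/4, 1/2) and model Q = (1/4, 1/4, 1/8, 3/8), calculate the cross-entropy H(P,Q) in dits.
0.5893 dits

Cross-entropy: H(P,Q) = -Σ p(x) log q(x)

Alternatively: H(P,Q) = H(P) + D_KL(P||Q)
H(P) = 0.5268 dits
D_KL(P||Q) = 0.0625 dits

H(P,Q) = 0.5268 + 0.0625 = 0.5893 dits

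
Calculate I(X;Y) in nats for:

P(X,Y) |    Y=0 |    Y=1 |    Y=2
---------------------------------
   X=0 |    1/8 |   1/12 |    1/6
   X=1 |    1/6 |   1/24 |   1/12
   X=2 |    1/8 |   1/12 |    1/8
0.0221 nats

Mutual information: I(X;Y) = H(X) + H(Y) - H(X,Y)

Marginals:
P(X) = (3/8, 7/24, 1/3), H(X) = 1.0934 nats
P(Y) = (5/12, 5/24, 3/8), H(Y) = 1.0594 nats

Joint entropy: H(X,Y) = 2.1307 nats

I(X;Y) = 1.0934 + 1.0594 - 2.1307 = 0.0221 nats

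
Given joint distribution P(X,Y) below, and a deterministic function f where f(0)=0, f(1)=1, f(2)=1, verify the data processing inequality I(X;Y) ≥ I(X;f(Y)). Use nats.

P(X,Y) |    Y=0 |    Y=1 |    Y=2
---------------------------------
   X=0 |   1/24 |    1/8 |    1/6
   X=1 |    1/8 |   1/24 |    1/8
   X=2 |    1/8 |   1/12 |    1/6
I(X;Y) = 0.0480, I(X;f(Y)) = 0.0402, inequality holds: 0.0480 ≥ 0.0402

Data Processing Inequality: For any Markov chain X → Y → Z, we have I(X;Y) ≥ I(X;Z).

Here Z = f(Y) is a deterministic function of Y, forming X → Y → Z.

Original I(X;Y) = 0.0480 nats

After applying f:
P(X,Z) where Z=f(Y):
- P(X,Z=0) = P(X,Y=0)
- P(X,Z=1) = P(X,Y=1) + P(X,Y=2)

I(X;Z) = I(X;f(Y)) = 0.0402 nats

Verification: 0.0480 ≥ 0.0402 ✓

Information cannot be created by processing; the function f can only lose information about X.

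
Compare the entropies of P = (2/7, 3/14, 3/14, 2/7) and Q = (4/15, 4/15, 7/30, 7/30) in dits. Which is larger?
Q

Computing entropies in dits:
H(P) = 0.5976
H(Q) = 0.6011

Distribution Q has higher entropy.

Intuition: The distribution closer to uniform (more spread out) has higher entropy.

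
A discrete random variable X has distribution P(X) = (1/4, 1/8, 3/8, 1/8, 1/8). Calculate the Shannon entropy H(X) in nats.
1.4942 nats

Shannon entropy is H(X) = -Σ p(x) log p(x).

For P = (1/4, 1/8, 3/8, 1/8, 1/8):
H = -1/4 × log_e(1/4) -1/8 × log_e(1/8) -3/8 × log_e(3/8) -1/8 × log_e(1/8) -1/8 × log_e(1/8)
H = 1.4942 nats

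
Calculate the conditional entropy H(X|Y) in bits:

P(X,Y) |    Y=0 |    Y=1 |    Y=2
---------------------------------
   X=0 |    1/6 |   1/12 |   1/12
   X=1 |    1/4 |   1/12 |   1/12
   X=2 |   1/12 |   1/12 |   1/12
1.5221 bits

Using the chain rule: H(X|Y) = H(X,Y) - H(Y)

First, compute H(X,Y) = 3.0221 bits

Marginal P(Y) = (1/2, 1/4, 1/4)
H(Y) = 1.5000 bits

H(X|Y) = H(X,Y) - H(Y) = 3.0221 - 1.5000 = 1.5221 bits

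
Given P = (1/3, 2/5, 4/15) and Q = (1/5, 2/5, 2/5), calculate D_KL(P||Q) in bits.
0.0897 bits

KL divergence: D_KL(P||Q) = Σ p(x) log(p(x)/q(x))

Computing term by term:
  x=0: 1/3 × log_2[(1/3)/(1/5)] = 1/3 × 0.7370 = 0.2457
  x=1: 2/5 × log_2[(2/5)/(2/5)] = 2/5 × 0.0000 = 0.0000
  x=2: 4/15 × log_2[(4/15)/(2/5)] = 4/15 × -0.5850 = -0.1560

D_KL(P||Q) = 0.0897 bits

Note: KL divergence is always non-negative and equals 0 iff P = Q.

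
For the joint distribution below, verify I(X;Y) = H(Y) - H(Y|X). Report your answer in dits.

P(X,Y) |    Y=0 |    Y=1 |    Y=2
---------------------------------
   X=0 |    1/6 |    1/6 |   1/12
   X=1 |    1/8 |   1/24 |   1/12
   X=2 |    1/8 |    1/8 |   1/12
I(X;Y) = 0.0106 dits

Mutual information has multiple equivalent forms:
- I(X;Y) = H(X) - H(X|Y)
- I(X;Y) = H(Y) - H(Y|X)
- I(X;Y) = H(X) + H(Y) - H(X,Y)

Computing all quantities:
H(X) = 0.4680, H(Y) = 0.4680, H(X,Y) = 0.9253
H(X|Y) = 0.4574, H(Y|X) = 0.4574

Verification:
H(X) - H(X|Y) = 0.4680 - 0.4574 = 0.0106
H(Y) - H(Y|X) = 0.4680 - 0.4574 = 0.0106
H(X) + H(Y) - H(X,Y) = 0.4680 + 0.4680 - 0.9253 = 0.0106

All forms give I(X;Y) = 0.0106 dits. ✓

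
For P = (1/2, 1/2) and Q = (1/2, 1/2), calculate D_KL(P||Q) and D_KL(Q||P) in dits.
D_KL(P||Q) = 0.0000, D_KL(Q||P) = 0.0000

KL divergence is not symmetric: D_KL(P||Q) ≠ D_KL(Q||P) in general.

D_KL(P||Q) = 0.0000 dits
D_KL(Q||P) = 0.0000 dits

In this case they happen to be equal (to 4 decimal places).

This asymmetry is why KL divergence is not a true distance metric.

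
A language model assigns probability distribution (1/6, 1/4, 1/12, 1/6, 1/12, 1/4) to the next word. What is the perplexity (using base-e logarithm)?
5.4989

Perplexity is e^H (or exp(H) for natural log).

First, H = -Σ p log p = 1.7046 nats
Perplexity = e^1.7046 = 5.4989

Interpretation: The model's uncertainty is equivalent to choosing uniformly among 5.5 options.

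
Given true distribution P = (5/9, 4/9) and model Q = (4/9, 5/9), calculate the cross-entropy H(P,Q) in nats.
0.7118 nats

Cross-entropy: H(P,Q) = -Σ p(x) log q(x)

Alternatively: H(P,Q) = H(P) + D_KL(P||Q)
H(P) = 0.6870 nats
D_KL(P||Q) = 0.0248 nats

H(P,Q) = 0.6870 + 0.0248 = 0.7118 nats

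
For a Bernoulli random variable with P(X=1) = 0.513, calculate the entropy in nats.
0.6928 nats

The binary entropy function is:
H(p) = -p log(p) - (1-p) log(1-p)

H(0.513) = -0.513 × log_e(0.513) - 0.487 × log_e(0.487)
H(0.513) = 0.6928 nats

Note: Binary entropy is maximized at p=0.5 (H=1 bit) and minimized at p=0 or p=1 (H=0).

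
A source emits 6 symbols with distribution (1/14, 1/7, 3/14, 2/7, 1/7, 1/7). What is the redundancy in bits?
0.1172 bits

Redundancy measures how far a source is from maximum entropy:
R = H_max - H(X)

Maximum entropy for 6 symbols: H_max = log_2(6) = 2.5850 bits
Actual entropy: H(X) = 2.4677 bits
Redundancy: R = 2.5850 - 2.4677 = 0.1172 bits

This redundancy represents potential for compression: the source could be compressed by 0.1172 bits per symbol.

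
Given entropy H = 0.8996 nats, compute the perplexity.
2.4586

Perplexity is e^H (or exp(H) for natural log).

H = 0.8996 nats
Perplexity = e^0.8996 = 2.4586

Interpretation: The model's uncertainty is equivalent to choosing uniformly among 2.5 options.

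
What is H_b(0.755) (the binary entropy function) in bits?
0.8033 bits

The binary entropy function is:
H(p) = -p log(p) - (1-p) log(1-p)

H(0.755) = -0.755 × log_2(0.755) - 0.245 × log_2(0.245)
H(0.755) = 0.8033 bits

Note: Binary entropy is maximized at p=0.5 (H=1 bit) and minimized at p=0 or p=1 (H=0).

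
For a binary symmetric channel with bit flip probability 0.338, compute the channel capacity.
0.0771 bits

For a binary symmetric channel (BSC) with error probability p:
Capacity C = 1 - H(p) bits per symbol

where H(p) = -p log₂(p) - (1-p) log₂(1-p) is the binary entropy function.

H(0.338) = 0.9229 bits
C = 1 - 0.9229 = 0.0771 bits per symbol

This means we can reliably transmit up to 0.0771 bits of information per channel use.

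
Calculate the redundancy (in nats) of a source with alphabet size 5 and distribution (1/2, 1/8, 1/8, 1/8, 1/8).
0.2231 nats

Redundancy measures how far a source is from maximum entropy:
R = H_max - H(X)

Maximum entropy for 5 symbols: H_max = log_e(5) = 1.6094 nats
Actual entropy: H(X) = 1.3863 nats
Redundancy: R = 1.6094 - 1.3863 = 0.2231 nats

This redundancy represents potential for compression: the source could be compressed by 0.2231 nats per symbol.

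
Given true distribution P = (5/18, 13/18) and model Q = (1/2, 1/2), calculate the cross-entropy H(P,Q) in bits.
1.0000 bits

Cross-entropy: H(P,Q) = -Σ p(x) log q(x)

Alternatively: H(P,Q) = H(P) + D_KL(P||Q)
H(P) = 0.8524 bits
D_KL(P||Q) = 0.1476 bits

H(P,Q) = 0.8524 + 0.1476 = 1.0000 bits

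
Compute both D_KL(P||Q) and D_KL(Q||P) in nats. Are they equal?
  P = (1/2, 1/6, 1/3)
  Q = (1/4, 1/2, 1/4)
D_KL(P||Q) = 0.2594, D_KL(Q||P) = 0.3041

KL divergence is not symmetric: D_KL(P||Q) ≠ D_KL(Q||P) in general.

D_KL(P||Q) = 0.2594 nats
D_KL(Q||P) = 0.3041 nats

No, they are not equal!

This asymmetry is why KL divergence is not a true distance metric.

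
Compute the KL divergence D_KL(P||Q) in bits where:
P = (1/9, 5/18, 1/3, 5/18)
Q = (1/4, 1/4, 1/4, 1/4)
0.0928 bits

KL divergence: D_KL(P||Q) = Σ p(x) log(p(x)/q(x))

Computing term by term:
  x=0: 1/9 × log_2[(1/9)/(1/4)] = 1/9 × -1.1699 = -0.1300
  x=1: 5/18 × log_2[(5/18)/(1/4)] = 5/18 × 0.1520 = 0.0422
  x=2: 1/3 × log_2[(1/3)/(1/4)] = 1/3 × 0.4150 = 0.1383
  x=3: 5/18 × log_2[(5/18)/(1/4)] = 5/18 × 0.1520 = 0.0422

D_KL(P||Q) = 0.0928 bits

Note: KL divergence is always non-negative and equals 0 iff P = Q.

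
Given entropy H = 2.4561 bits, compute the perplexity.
5.4873

Perplexity is 2^H (or exp(H) for natural log).

H = 2.4561 bits
Perplexity = 2^2.4561 = 5.4873

Interpretation: The model's uncertainty is equivalent to choosing uniformly among 5.5 options.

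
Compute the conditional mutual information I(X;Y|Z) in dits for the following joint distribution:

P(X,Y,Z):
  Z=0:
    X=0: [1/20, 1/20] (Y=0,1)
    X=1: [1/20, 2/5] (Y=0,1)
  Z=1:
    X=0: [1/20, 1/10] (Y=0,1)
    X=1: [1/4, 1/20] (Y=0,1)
0.0392 dits

Conditional mutual information: I(X;Y|Z) = H(X|Z) + H(Y|Z) - H(X,Y|Z)

H(Z) = 0.2989
H(X,Z) = 0.5365 → H(X|Z) = 0.2376
H(Y,Z) = 0.5365 → H(Y|Z) = 0.2376
H(X,Y,Z) = 0.7349 → H(X,Y|Z) = 0.4361

I(X;Y|Z) = 0.2376 + 0.2376 - 0.4361 = 0.0392 dits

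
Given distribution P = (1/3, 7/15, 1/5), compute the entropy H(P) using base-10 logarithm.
0.4533 dits

Shannon entropy is H(X) = -Σ p(x) log p(x).

For P = (1/3, 7/15, 1/5):
H = -1/3 × log_10(1/3) -7/15 × log_10(7/15) -1/5 × log_10(1/5)
H = 0.4533 dits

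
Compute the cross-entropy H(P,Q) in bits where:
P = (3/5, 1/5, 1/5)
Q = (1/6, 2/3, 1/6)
2.1850 bits

Cross-entropy: H(P,Q) = -Σ p(x) log q(x)

Alternatively: H(P,Q) = H(P) + D_KL(P||Q)
H(P) = 1.3710 bits
D_KL(P||Q) = 0.8140 bits

H(P,Q) = 1.3710 + 0.8140 = 2.1850 bits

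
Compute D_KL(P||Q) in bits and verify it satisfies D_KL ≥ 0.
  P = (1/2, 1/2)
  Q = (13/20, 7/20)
0.0680 bits

KL divergence satisfies the Gibbs inequality: D_KL(P||Q) ≥ 0 for all distributions P, Q.

D_KL(P||Q) = Σ p(x) log(p(x)/q(x))
Term by term:
  x=0: 1/2 × log_2[(1/2)/(13/20)] = -0.1893
  x=1: 1/2 × log_2[(1/2)/(7/20)] = 0.2573
D_KL(P||Q) = 0.0680 bits

D_KL(P||Q) = 0.0680 ≥ 0 ✓

This non-negativity is a fundamental property: relative entropy cannot be negative because it measures how different Q is from P.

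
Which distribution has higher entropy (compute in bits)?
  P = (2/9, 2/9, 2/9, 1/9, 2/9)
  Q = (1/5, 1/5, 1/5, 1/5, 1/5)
Q

Computing entropies in bits:
H(P) = 2.2810
H(Q) = 2.3219

Distribution Q has higher entropy.

Intuition: The distribution closer to uniform (more spread out) has higher entropy.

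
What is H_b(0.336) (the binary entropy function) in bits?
0.9209 bits

The binary entropy function is:
H(p) = -p log(p) - (1-p) log(1-p)

H(0.336) = -0.336 × log_2(0.336) - 0.664 × log_2(0.664)
H(0.336) = 0.9209 bits

Note: Binary entropy is maximized at p=0.5 (H=1 bit) and minimized at p=0 or p=1 (H=0).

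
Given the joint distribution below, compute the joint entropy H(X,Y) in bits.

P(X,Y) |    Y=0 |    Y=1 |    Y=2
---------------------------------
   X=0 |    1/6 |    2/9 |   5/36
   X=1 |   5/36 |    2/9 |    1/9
2.5386 bits

Joint entropy is H(X,Y) = -Σ_{x,y} p(x,y) log p(x,y).

Summing over all non-zero entries:
H(X,Y) = -[1/6·log_2(1/6) + 2/9·log_2(2/9) + 5/36·log_2(5/36) + 5/36·log_2(5/36) + 2/9·log_2(2/9) + 1/9·log_2(1/9)]
H(X,Y) = 2.5386 bits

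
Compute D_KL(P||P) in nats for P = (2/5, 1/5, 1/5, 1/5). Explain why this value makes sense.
0.0000 nats

KL divergence satisfies the Gibbs inequality: D_KL(P||Q) ≥ 0 for all distributions P, Q.

D_KL(P||Q) = Σ p(x) log(p(x)/q(x))
Each term is p(x) × log_e(p(x)/p(x)) = p(x) × log_e(1) = 0, so the sum is 0.
D_KL(P||Q) = 0.0000 nats

When P = Q, the KL divergence is exactly 0, as there is no 'divergence' between identical distributions.

This non-negativity is a fundamental property: relative entropy cannot be negative because it measures how different Q is from P.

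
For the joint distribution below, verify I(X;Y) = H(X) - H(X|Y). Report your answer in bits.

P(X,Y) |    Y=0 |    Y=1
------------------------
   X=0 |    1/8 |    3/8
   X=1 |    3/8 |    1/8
I(X;Y) = 0.1887 bits

Mutual information has multiple equivalent forms:
- I(X;Y) = H(X) - H(X|Y)
- I(X;Y) = H(Y) - H(Y|X)
- I(X;Y) = H(X) + H(Y) - H(X,Y)

Computing all quantities:
H(X) = 1.0000, H(Y) = 1.0000, H(X,Y) = 1.8113
H(X|Y) = 0.8113, H(Y|X) = 0.8113

Verification:
H(X) - H(X|Y) = 1.0000 - 0.8113 = 0.1887
H(Y) - H(Y|X) = 1.0000 - 0.8113 = 0.1887
H(X) + H(Y) - H(X,Y) = 1.0000 + 1.0000 - 1.8113 = 0.1887

All forms give I(X;Y) = 0.1887 bits. ✓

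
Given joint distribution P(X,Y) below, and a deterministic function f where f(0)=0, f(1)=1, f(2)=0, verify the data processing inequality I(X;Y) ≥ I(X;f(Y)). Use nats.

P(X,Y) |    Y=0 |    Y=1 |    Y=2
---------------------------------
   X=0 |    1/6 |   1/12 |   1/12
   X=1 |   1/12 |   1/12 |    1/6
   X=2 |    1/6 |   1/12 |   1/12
I(X;Y) = 0.0378, I(X;f(Y)) = 0.0000, inequality holds: 0.0378 ≥ 0.0000

Data Processing Inequality: For any Markov chain X → Y → Z, we have I(X;Y) ≥ I(X;Z).

Here Z = f(Y) is a deterministic function of Y, forming X → Y → Z.

Original I(X;Y) = 0.0378 nats

After applying f:
P(X,Z) where Z=f(Y):
- P(X,Z=0) = P(X,Y=0) + P(X,Y=2)
- P(X,Z=1) = P(X,Y=1)

I(X;Z) = I(X;f(Y)) = 0.0000 nats

Verification: 0.0378 ≥ 0.0000 ✓

Information cannot be created by processing; the function f can only lose information about X.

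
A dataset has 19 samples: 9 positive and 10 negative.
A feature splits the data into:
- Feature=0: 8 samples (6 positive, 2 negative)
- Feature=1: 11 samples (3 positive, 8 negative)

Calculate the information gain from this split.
0.1670 bits

Information Gain = H(Y) - H(Y|Feature)

Before split:
P(positive) = 9/19 = 0.4737
H(Y) = 0.9980 bits

After split:
Feature=0: H = 0.8113 bits (weight = 8/19)
Feature=1: H = 0.8454 bits (weight = 11/19)
H(Y|Feature) = (8/19)×0.8113 + (11/19)×0.8454 = 0.8310 bits

Information Gain = 0.9980 - 0.8310 = 0.1670 bits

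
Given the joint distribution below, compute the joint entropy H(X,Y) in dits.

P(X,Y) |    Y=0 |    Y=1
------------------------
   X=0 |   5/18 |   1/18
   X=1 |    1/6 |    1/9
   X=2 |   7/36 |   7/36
0.7366 dits

Joint entropy is H(X,Y) = -Σ_{x,y} p(x,y) log p(x,y).

Summing over all non-zero entries:
H(X,Y) = -[5/18·log_10(5/18) + 1/18·log_10(1/18) + 1/6·log_10(1/6) + 1/9·log_10(1/9) + 7/36·log_10(7/36) + 7/36·log_10(7/36)]
H(X,Y) = 0.7366 dits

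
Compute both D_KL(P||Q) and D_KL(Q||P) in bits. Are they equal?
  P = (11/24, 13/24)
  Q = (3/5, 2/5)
D_KL(P||Q) = 0.0588, D_KL(Q||P) = 0.0582

KL divergence is not symmetric: D_KL(P||Q) ≠ D_KL(Q||P) in general.

D_KL(P||Q) = 0.0588 bits
D_KL(Q||P) = 0.0582 bits

No, they are not equal!

This asymmetry is why KL divergence is not a true distance metric.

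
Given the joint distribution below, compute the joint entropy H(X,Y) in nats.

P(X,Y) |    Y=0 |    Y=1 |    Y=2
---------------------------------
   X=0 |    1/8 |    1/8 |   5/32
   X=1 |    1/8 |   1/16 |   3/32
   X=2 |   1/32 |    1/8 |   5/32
2.1233 nats

Joint entropy is H(X,Y) = -Σ_{x,y} p(x,y) log p(x,y).

Summing over all non-zero entries:
H(X,Y) = -[1/8·log_e(1/8) + 1/8·log_e(1/8) + 5/32·log_e(5/32) + 1/8·log_e(1/8) + 1/16·log_e(1/16) + 3/32·log_e(3/32) + 1/32·log_e(1/32) + 1/8·log_e(1/8) + 5/32·log_e(5/32)]
H(X,Y) = 2.1233 nats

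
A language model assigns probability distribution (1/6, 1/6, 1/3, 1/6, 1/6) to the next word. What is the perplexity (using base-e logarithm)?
4.7622

Perplexity is e^H (or exp(H) for natural log).

First, H = -Σ p log p = 1.5607 nats
Perplexity = e^1.5607 = 4.7622

Interpretation: The model's uncertainty is equivalent to choosing uniformly among 4.8 options.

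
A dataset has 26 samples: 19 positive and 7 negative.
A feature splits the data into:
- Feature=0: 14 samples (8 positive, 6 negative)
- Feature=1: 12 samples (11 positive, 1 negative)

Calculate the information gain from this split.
0.1189 bits

Information Gain = H(Y) - H(Y|Feature)

Before split:
P(positive) = 19/26 = 0.7308
H(Y) = 0.8404 bits

After split:
Feature=0: H = 0.9852 bits (weight = 14/26)
Feature=1: H = 0.4138 bits (weight = 12/26)
H(Y|Feature) = (14/26)×0.9852 + (12/26)×0.4138 = 0.7215 bits

Information Gain = 0.8404 - 0.7215 = 0.1189 bits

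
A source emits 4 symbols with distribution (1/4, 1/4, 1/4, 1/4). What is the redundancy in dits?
0.0000 dits

Redundancy measures how far a source is from maximum entropy:
R = H_max - H(X)

Maximum entropy for 4 symbols: H_max = log_10(4) = 0.6021 dits
Actual entropy: H(X) = 0.6021 dits
Redundancy: R = 0.6021 - 0.6021 = 0.0000 dits

This redundancy represents potential for compression: the source could be compressed by 0.0000 dits per symbol.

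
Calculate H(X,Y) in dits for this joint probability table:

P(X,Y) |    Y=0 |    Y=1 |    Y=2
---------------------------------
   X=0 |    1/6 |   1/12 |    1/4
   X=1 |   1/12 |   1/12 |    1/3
0.7090 dits

Joint entropy is H(X,Y) = -Σ_{x,y} p(x,y) log p(x,y).

Summing over all non-zero entries:
H(X,Y) = -[1/6·log_10(1/6) + 1/12·log_10(1/12) + 1/4·log_10(1/4) + 1/12·log_10(1/12) + 1/12·log_10(1/12) + 1/3·log_10(1/3)]
H(X,Y) = 0.7090 dits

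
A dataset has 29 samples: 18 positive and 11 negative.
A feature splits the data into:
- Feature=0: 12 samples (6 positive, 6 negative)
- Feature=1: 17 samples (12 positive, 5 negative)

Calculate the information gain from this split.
0.0314 bits

Information Gain = H(Y) - H(Y|Feature)

Before split:
P(positive) = 18/29 = 0.6207
H(Y) = 0.9576 bits

After split:
Feature=0: H = 1.0000 bits (weight = 12/29)
Feature=1: H = 0.8740 bits (weight = 17/29)
H(Y|Feature) = (12/29)×1.0000 + (17/29)×0.8740 = 0.9261 bits

Information Gain = 0.9576 - 0.9261 = 0.0314 bits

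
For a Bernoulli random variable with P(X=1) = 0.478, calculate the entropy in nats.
0.6922 nats

The binary entropy function is:
H(p) = -p log(p) - (1-p) log(1-p)

H(0.478) = -0.478 × log_e(0.478) - 0.522 × log_e(0.522)
H(0.478) = 0.6922 nats

Note: Binary entropy is maximized at p=0.5 (H=1 bit) and minimized at p=0 or p=1 (H=0).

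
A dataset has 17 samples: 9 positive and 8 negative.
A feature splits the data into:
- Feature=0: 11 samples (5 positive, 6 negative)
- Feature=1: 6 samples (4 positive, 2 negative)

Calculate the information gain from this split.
0.0302 bits

Information Gain = H(Y) - H(Y|Feature)

Before split:
P(positive) = 9/17 = 0.5294
H(Y) = 0.9975 bits

After split:
Feature=0: H = 0.9940 bits (weight = 11/17)
Feature=1: H = 0.9183 bits (weight = 6/17)
H(Y|Feature) = (11/17)×0.9940 + (6/17)×0.9183 = 0.9673 bits

Information Gain = 0.9975 - 0.9673 = 0.0302 bits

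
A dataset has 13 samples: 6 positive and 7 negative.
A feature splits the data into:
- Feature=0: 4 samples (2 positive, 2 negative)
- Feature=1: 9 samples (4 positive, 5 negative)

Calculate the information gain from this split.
0.0019 bits

Information Gain = H(Y) - H(Y|Feature)

Before split:
P(positive) = 6/13 = 0.4615
H(Y) = 0.9957 bits

After split:
Feature=0: H = 1.0000 bits (weight = 4/13)
Feature=1: H = 0.9911 bits (weight = 9/13)
H(Y|Feature) = (4/13)×1.0000 + (9/13)×0.9911 = 0.9938 bits

Information Gain = 0.9957 - 0.9938 = 0.0019 bits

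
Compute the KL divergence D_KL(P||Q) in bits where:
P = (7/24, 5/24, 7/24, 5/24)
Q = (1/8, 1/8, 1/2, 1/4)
0.2285 bits

KL divergence: D_KL(P||Q) = Σ p(x) log(p(x)/q(x))

Computing term by term:
  x=0: 7/24 × log_2[(7/24)/(1/8)] = 7/24 × 1.2224 = 0.3565
  x=1: 5/24 × log_2[(5/24)/(1/8)] = 5/24 × 0.7370 = 0.1535
  x=2: 7/24 × log_2[(7/24)/(1/2)] = 7/24 × -0.7776 = -0.2268
  x=3: 5/24 × log_2[(5/24)/(1/4)] = 5/24 × -0.2630 = -0.0548

D_KL(P||Q) = 0.2285 bits

Note: KL divergence is always non-negative and equals 0 iff P = Q.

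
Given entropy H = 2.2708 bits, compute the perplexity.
4.8259

Perplexity is 2^H (or exp(H) for natural log).

H = 2.2708 bits
Perplexity = 2^2.2708 = 4.8259

Interpretation: The model's uncertainty is equivalent to choosing uniformly among 4.8 options.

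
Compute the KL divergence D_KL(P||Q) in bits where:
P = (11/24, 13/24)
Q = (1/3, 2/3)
0.0483 bits

KL divergence: D_KL(P||Q) = Σ p(x) log(p(x)/q(x))

Computing term by term:
  x=0: 11/24 × log_2[(11/24)/(1/3)] = 11/24 × 0.4594 = 0.2106
  x=1: 13/24 × log_2[(13/24)/(2/3)] = 13/24 × -0.2996 = -0.1623

D_KL(P||Q) = 0.0483 bits

Note: KL divergence is always non-negative and equals 0 iff P = Q.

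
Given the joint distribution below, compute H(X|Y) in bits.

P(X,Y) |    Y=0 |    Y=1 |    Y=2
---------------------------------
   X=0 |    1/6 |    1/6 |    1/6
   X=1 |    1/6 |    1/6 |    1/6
1.0000 bits

Using the chain rule: H(X|Y) = H(X,Y) - H(Y)

First, compute H(X,Y) = 2.5850 bits

Marginal P(Y) = (1/3, 1/3, 1/3)
H(Y) = 1.5850 bits

H(X|Y) = H(X,Y) - H(Y) = 2.5850 - 1.5850 = 1.0000 bits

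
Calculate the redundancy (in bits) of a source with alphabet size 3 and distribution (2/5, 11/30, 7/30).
0.0356 bits

Redundancy measures how far a source is from maximum entropy:
R = H_max - H(X)

Maximum entropy for 3 symbols: H_max = log_2(3) = 1.5850 bits
Actual entropy: H(X) = 1.5494 bits
Redundancy: R = 1.5850 - 1.5494 = 0.0356 bits

This redundancy represents potential for compression: the source could be compressed by 0.0356 bits per symbol.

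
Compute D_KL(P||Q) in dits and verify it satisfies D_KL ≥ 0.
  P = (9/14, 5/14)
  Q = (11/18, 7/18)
0.0009 dits

KL divergence satisfies the Gibbs inequality: D_KL(P||Q) ≥ 0 for all distributions P, Q.

D_KL(P||Q) = Σ p(x) log(p(x)/q(x))
Term by term:
  x=0: 9/14 × log_10[(9/14)/(11/18)] = 0.0141
  x=1: 5/14 × log_10[(5/14)/(7/18)] = -0.0132
D_KL(P||Q) = 0.0009 dits

D_KL(P||Q) = 0.0009 ≥ 0 ✓

This non-negativity is a fundamental property: relative entropy cannot be negative because it measures how different Q is from P.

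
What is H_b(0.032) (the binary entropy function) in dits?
0.0615 dits

The binary entropy function is:
H(p) = -p log(p) - (1-p) log(1-p)

H(0.032) = -0.032 × log_10(0.032) - 0.968 × log_10(0.968)
H(0.032) = 0.0615 dits

Note: Binary entropy is maximized at p=0.5 (H=1 bit) and minimized at p=0 or p=1 (H=0).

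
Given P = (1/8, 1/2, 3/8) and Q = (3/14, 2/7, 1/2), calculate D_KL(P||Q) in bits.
0.1508 bits

KL divergence: D_KL(P||Q) = Σ p(x) log(p(x)/q(x))

Computing term by term:
  x=0: 1/8 × log_2[(1/8)/(3/14)] = 1/8 × -0.7776 = -0.0972
  x=1: 1/2 × log_2[(1/2)/(2/7)] = 1/2 × 0.8074 = 0.4037
  x=2: 3/8 × log_2[(3/8)/(1/2)] = 3/8 × -0.4150 = -0.1556

D_KL(P||Q) = 0.1508 bits

Note: KL divergence is always non-negative and equals 0 iff P = Q.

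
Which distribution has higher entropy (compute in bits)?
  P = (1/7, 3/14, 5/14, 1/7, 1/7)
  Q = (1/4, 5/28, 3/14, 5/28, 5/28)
Q

Computing entropies in bits:
H(P) = 2.2099
H(Q) = 2.3077

Distribution Q has higher entropy.

Intuition: The distribution closer to uniform (more spread out) has higher entropy.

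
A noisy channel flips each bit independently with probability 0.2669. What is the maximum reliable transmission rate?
0.1630 bits

For a binary symmetric channel (BSC) with error probability p:
Capacity C = 1 - H(p) bits per symbol

where H(p) = -p log₂(p) - (1-p) log₂(1-p) is the binary entropy function.

H(0.2669) = 0.8370 bits
C = 1 - 0.8370 = 0.1630 bits per symbol

This means we can reliably transmit up to 0.1630 bits of information per channel use.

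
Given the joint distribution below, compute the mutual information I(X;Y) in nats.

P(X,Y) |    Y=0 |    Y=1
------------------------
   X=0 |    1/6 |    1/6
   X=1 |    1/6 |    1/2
0.0306 nats

Mutual information: I(X;Y) = H(X) + H(Y) - H(X,Y)

Marginals:
P(X) = (1/3, 2/3), H(X) = 0.6365 nats
P(Y) = (1/3, 2/3), H(Y) = 0.6365 nats

Joint entropy: H(X,Y) = 1.2425 nats

I(X;Y) = 0.6365 + 0.6365 - 1.2425 = 0.0306 nats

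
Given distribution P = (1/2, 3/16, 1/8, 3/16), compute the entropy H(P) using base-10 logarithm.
0.5360 dits

Shannon entropy is H(X) = -Σ p(x) log p(x).

For P = (1/2, 3/16, 1/8, 3/16):
H = -1/2 × log_10(1/2) -3/16 × log_10(3/16) -1/8 × log_10(1/8) -3/16 × log_10(3/16)
H = 0.5360 dits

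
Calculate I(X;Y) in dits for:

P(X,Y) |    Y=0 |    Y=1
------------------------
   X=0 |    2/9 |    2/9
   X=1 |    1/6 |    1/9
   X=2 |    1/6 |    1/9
0.0022 dits

Mutual information: I(X;Y) = H(X) + H(Y) - H(X,Y)

Marginals:
P(X) = (4/9, 5/18, 5/18), H(X) = 0.4656 dits
P(Y) = (5/9, 4/9), H(Y) = 0.2983 dits

Joint entropy: H(X,Y) = 0.7618 dits

I(X;Y) = 0.4656 + 0.2983 - 0.7618 = 0.0022 dits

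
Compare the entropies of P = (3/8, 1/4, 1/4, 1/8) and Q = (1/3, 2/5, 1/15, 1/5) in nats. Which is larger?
P

Computing entropies in nats:
H(P) = 1.3209
H(Q) = 1.2351

Distribution P has higher entropy.

Intuition: The distribution closer to uniform (more spread out) has higher entropy.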